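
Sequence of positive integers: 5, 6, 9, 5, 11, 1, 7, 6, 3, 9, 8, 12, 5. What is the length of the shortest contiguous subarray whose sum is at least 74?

11

Extend right; whenever the sum reaches 74, record the length and shrink from the left:
add 5: running sum 5 < 74
add 6: running sum 11 < 74
add 9: running sum 20 < 74
add 5: running sum 25 < 74
add 11: running sum 36 < 74
add 1: running sum 37 < 74
add 7: running sum 44 < 74
add 6: running sum 50 < 74
add 3: running sum 53 < 74
add 9: running sum 62 < 74
add 8: running sum 70 < 74
add 12: shortest ending here [6, 9, 5, 11, 1, 7, 6, 3, 9, 8, 12] sum 77, len 11
add 5: shortest ending here [9, 5, 11, 1, 7, 6, 3, 9, 8, 12, 5] sum 76, len 11
Shortest qualifying length: 11.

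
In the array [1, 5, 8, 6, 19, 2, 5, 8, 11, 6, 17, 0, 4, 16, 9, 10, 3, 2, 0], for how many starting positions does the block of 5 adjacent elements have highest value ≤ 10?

1

(1, 5, 8, 6, 19) → max 19
(5, 8, 6, 19, 2) → max 19
(8, 6, 19, 2, 5) → max 19
(6, 19, 2, 5, 8) → max 19
(19, 2, 5, 8, 11) → max 19
(2, 5, 8, 11, 6) → max 11
(5, 8, 11, 6, 17) → max 17
(8, 11, 6, 17, 0) → max 17
(11, 6, 17, 0, 4) → max 17
(6, 17, 0, 4, 16) → max 17
(17, 0, 4, 16, 9) → max 17
(0, 4, 16, 9, 10) → max 16
(4, 16, 9, 10, 3) → max 16
(16, 9, 10, 3, 2) → max 16
(9, 10, 3, 2, 0) → max 10  ≤ 10 ✓
1 window satisfy the condition.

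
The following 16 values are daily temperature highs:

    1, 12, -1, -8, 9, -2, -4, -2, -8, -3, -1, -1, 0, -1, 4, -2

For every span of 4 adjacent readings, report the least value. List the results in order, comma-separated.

Sliding a size-4 window across the 16 values:
[1, 12, -1, -8] → min -8
[12, -1, -8, 9] → min -8
[-1, -8, 9, -2] → min -8
[-8, 9, -2, -4] → min -8
[9, -2, -4, -2] → min -4
[-2, -4, -2, -8] → min -8
[-4, -2, -8, -3] → min -8
[-2, -8, -3, -1] → min -8
[-8, -3, -1, -1] → min -8
[-3, -1, -1, 0] → min -3
[-1, -1, 0, -1] → min -1
[-1, 0, -1, 4] → min -1
[0, -1, 4, -2] → min -2

-8, -8, -8, -8, -4, -8, -8, -8, -8, -3, -1, -1, -2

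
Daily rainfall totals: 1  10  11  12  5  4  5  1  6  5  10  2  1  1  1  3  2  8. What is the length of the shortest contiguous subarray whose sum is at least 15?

add 1: running sum 1 < 15
add 10: running sum 11 < 15
add 11: shortest ending here [10, 11] sum 21, len 2
add 12: shortest ending here [11, 12] sum 23, len 2
add 5: shortest ending here [12, 5] sum 17, len 2
add 4: shortest ending here [12, 5, 4] sum 21, len 3
add 5: shortest ending here [12, 5, 4, 5] sum 26, len 4
add 1: shortest ending here [5, 4, 5, 1] sum 15, len 4
add 6: shortest ending here [4, 5, 1, 6] sum 16, len 4
add 5: shortest ending here [5, 1, 6, 5] sum 17, len 4
add 10: shortest ending here [5, 10] sum 15, len 2
add 2: shortest ending here [5, 10, 2] sum 17, len 3
add 1: shortest ending here [5, 10, 2, 1] sum 18, len 4
add 1: shortest ending here [5, 10, 2, 1, 1] sum 19, len 5
add 1: shortest ending here [10, 2, 1, 1, 1] sum 15, len 5
add 3: shortest ending here [10, 2, 1, 1, 1, 3] sum 18, len 6
add 2: shortest ending here [10, 2, 1, 1, 1, 3, 2] sum 20, len 7
add 8: shortest ending here [1, 1, 3, 2, 8] sum 15, len 5
Shortest qualifying length: 2.

2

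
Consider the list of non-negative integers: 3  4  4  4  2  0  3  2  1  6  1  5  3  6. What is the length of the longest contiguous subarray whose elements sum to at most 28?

10

Extend to the right; shrink from the left whenever the sum exceeds 28:
[3] sum 3 len 1
[3, 4] sum 7 len 2
[3, 4, 4] sum 11 len 3
[3, 4, 4, 4] sum 15 len 4
[3, 4, 4, 4, 2] sum 17 len 5
[3, 4, 4, 4, 2, 0] sum 17 len 6
[3, 4, 4, 4, 2, 0, 3] sum 20 len 7
[3, 4, 4, 4, 2, 0, 3, 2] sum 22 len 8
[3, 4, 4, 4, 2, 0, 3, 2, 1] sum 23 len 9
[4, 4, 4, 2, 0, 3, 2, 1, 6] sum 26 len 9
[4, 4, 4, 2, 0, 3, 2, 1, 6, 1] sum 27 len 10
[4, 4, 2, 0, 3, 2, 1, 6, 1, 5] sum 28 len 10
[4, 2, 0, 3, 2, 1, 6, 1, 5, 3] sum 27 len 10
[0, 3, 2, 1, 6, 1, 5, 3, 6] sum 27 len 9
Longest length seen: 10.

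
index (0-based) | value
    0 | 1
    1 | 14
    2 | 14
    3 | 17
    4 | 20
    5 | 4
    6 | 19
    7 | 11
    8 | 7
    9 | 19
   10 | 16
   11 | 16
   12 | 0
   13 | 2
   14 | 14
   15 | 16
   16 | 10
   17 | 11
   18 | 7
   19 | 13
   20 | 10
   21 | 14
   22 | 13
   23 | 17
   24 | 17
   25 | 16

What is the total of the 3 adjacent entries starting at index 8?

42

Elements at indices 8..10: 7, 19, 16
sum(7, 19, 16) = 42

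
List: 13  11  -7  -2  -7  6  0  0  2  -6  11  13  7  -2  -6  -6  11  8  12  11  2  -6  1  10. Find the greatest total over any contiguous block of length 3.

Window sums for each of the 22 positions:
(13, 11, -7) → sum 17
(11, -7, -2) → sum 2
(-7, -2, -7) → sum -16
(-2, -7, 6) → sum -3
(-7, 6, 0) → sum -1
(6, 0, 0) → sum 6
(0, 0, 2) → sum 2
(0, 2, -6) → sum -4
(2, -6, 11) → sum 7
(-6, 11, 13) → sum 18
(11, 13, 7) → sum 31
(13, 7, -2) → sum 18
(7, -2, -6) → sum -1
(-2, -6, -6) → sum -14
(-6, -6, 11) → sum -1
(-6, 11, 8) → sum 13
(11, 8, 12) → sum 31
(8, 12, 11) → sum 31
(12, 11, 2) → sum 25
(11, 2, -6) → sum 7
(2, -6, 1) → sum -3
(-6, 1, 10) → sum 5
Greatest of these is 31.

31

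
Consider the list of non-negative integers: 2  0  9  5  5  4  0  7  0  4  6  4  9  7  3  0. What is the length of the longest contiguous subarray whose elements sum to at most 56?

13

[2] sum 2 len 1
[2, 0] sum 2 len 2
[2, 0, 9] sum 11 len 3
[2, 0, 9, 5] sum 16 len 4
[2, 0, 9, 5, 5] sum 21 len 5
[2, 0, 9, 5, 5, 4] sum 25 len 6
[2, 0, 9, 5, 5, 4, 0] sum 25 len 7
[2, 0, 9, 5, 5, 4, 0, 7] sum 32 len 8
[2, 0, 9, 5, 5, 4, 0, 7, 0] sum 32 len 9
[2, 0, 9, 5, 5, 4, 0, 7, 0, 4] sum 36 len 10
[2, 0, 9, 5, 5, 4, 0, 7, 0, 4, 6] sum 42 len 11
[2, 0, 9, 5, 5, 4, 0, 7, 0, 4, 6, 4] sum 46 len 12
[2, 0, 9, 5, 5, 4, 0, 7, 0, 4, 6, 4, 9] sum 55 len 13
[5, 5, 4, 0, 7, 0, 4, 6, 4, 9, 7] sum 51 len 11
[5, 5, 4, 0, 7, 0, 4, 6, 4, 9, 7, 3] sum 54 len 12
[5, 5, 4, 0, 7, 0, 4, 6, 4, 9, 7, 3, 0] sum 54 len 13
Longest length seen: 13.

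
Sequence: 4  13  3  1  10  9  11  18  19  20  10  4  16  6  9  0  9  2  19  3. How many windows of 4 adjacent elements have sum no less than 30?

12

4 13 3 1 → sum 21
13 3 1 10 → sum 27
3 1 10 9 → sum 23
1 10 9 11 → sum 31  ≥ 30 ✓
10 9 11 18 → sum 48  ≥ 30 ✓
9 11 18 19 → sum 57  ≥ 30 ✓
11 18 19 20 → sum 68  ≥ 30 ✓
18 19 20 10 → sum 67  ≥ 30 ✓
19 20 10 4 → sum 53  ≥ 30 ✓
20 10 4 16 → sum 50  ≥ 30 ✓
10 4 16 6 → sum 36  ≥ 30 ✓
4 16 6 9 → sum 35  ≥ 30 ✓
16 6 9 0 → sum 31  ≥ 30 ✓
6 9 0 9 → sum 24
9 0 9 2 → sum 20
0 9 2 19 → sum 30  ≥ 30 ✓
9 2 19 3 → sum 33  ≥ 30 ✓
12 windows satisfy the condition.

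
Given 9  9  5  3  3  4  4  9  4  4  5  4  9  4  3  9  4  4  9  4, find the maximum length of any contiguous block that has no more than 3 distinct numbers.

9

[9] 1 distinct, len 1
[9, 9] 1 distinct, len 2
[9, 9, 5] 2 distinct, len 3
[9, 9, 5, 3] 3 distinct, len 4
[9, 9, 5, 3, 3] 3 distinct, len 5
[5, 3, 3, 4] 3 distinct, len 4
[5, 3, 3, 4, 4] 3 distinct, len 5
[3, 3, 4, 4, 9] 3 distinct, len 5
[3, 3, 4, 4, 9, 4] 3 distinct, len 6
[3, 3, 4, 4, 9, 4, 4] 3 distinct, len 7
[4, 4, 9, 4, 4, 5] 3 distinct, len 6
[4, 4, 9, 4, 4, 5, 4] 3 distinct, len 7
[4, 4, 9, 4, 4, 5, 4, 9] 3 distinct, len 8
[4, 4, 9, 4, 4, 5, 4, 9, 4] 3 distinct, len 9
[4, 9, 4, 3] 3 distinct, len 4
[4, 9, 4, 3, 9] 3 distinct, len 5
[4, 9, 4, 3, 9, 4] 3 distinct, len 6
[4, 9, 4, 3, 9, 4, 4] 3 distinct, len 7
[4, 9, 4, 3, 9, 4, 4, 9] 3 distinct, len 8
[4, 9, 4, 3, 9, 4, 4, 9, 4] 3 distinct, len 9
Longest length with ≤3 distinct: 9.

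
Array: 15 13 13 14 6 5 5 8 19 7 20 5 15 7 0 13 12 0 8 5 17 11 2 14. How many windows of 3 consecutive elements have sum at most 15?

1

15 13 13 → sum 41
13 13 14 → sum 40
13 14 6 → sum 33
14 6 5 → sum 25
6 5 5 → sum 16
5 5 8 → sum 18
5 8 19 → sum 32
8 19 7 → sum 34
19 7 20 → sum 46
7 20 5 → sum 32
20 5 15 → sum 40
5 15 7 → sum 27
15 7 0 → sum 22
7 0 13 → sum 20
0 13 12 → sum 25
13 12 0 → sum 25
12 0 8 → sum 20
0 8 5 → sum 13  ≤ 15 ✓
8 5 17 → sum 30
5 17 11 → sum 33
17 11 2 → sum 30
11 2 14 → sum 27
1 window satisfy the condition.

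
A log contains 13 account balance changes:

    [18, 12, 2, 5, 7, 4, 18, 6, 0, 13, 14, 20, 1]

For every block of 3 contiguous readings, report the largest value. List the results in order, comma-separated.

18, 12, 7, 7, 18, 18, 18, 13, 14, 20, 20

(18, 12, 2) → max 18
(12, 2, 5) → max 12
(2, 5, 7) → max 7
(5, 7, 4) → max 7
(7, 4, 18) → max 18
(4, 18, 6) → max 18
(18, 6, 0) → max 18
(6, 0, 13) → max 13
(0, 13, 14) → max 14
(13, 14, 20) → max 20
(14, 20, 1) → max 20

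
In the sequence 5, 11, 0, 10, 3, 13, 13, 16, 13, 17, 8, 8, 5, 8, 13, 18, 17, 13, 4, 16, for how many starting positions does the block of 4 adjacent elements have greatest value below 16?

6

[5, 11, 0, 10] → max 11  < 16 ✓
[11, 0, 10, 3] → max 11  < 16 ✓
[0, 10, 3, 13] → max 13  < 16 ✓
[10, 3, 13, 13] → max 13  < 16 ✓
[3, 13, 13, 16] → max 16
[13, 13, 16, 13] → max 16
[13, 16, 13, 17] → max 17
[16, 13, 17, 8] → max 17
[13, 17, 8, 8] → max 17
[17, 8, 8, 5] → max 17
[8, 8, 5, 8] → max 8  < 16 ✓
[8, 5, 8, 13] → max 13  < 16 ✓
[5, 8, 13, 18] → max 18
[8, 13, 18, 17] → max 18
[13, 18, 17, 13] → max 18
[18, 17, 13, 4] → max 18
[17, 13, 4, 16] → max 17
6 windows satisfy the condition.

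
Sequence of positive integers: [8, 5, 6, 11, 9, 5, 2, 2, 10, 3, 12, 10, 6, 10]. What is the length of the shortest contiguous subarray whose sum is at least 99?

Extend right; whenever the sum reaches 99, record the length and shrink from the left:
add 8: running sum 8 < 99
add 5: running sum 13 < 99
add 6: running sum 19 < 99
add 11: running sum 30 < 99
add 9: running sum 39 < 99
add 5: running sum 44 < 99
add 2: running sum 46 < 99
add 2: running sum 48 < 99
add 10: running sum 58 < 99
add 3: running sum 61 < 99
add 12: running sum 73 < 99
add 10: running sum 83 < 99
add 6: running sum 89 < 99
end 13: [8, 5, 6, 11, 9, 5, 2, 2, 10, 3, 12, 10, 6, 10] sum 99, len 14
Shortest qualifying length: 14.

14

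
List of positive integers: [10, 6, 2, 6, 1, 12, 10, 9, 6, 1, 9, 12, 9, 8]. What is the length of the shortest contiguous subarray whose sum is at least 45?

6

add 10: running sum 10 < 45
add 6: running sum 16 < 45
add 2: running sum 18 < 45
add 6: running sum 24 < 45
add 1: running sum 25 < 45
add 12: running sum 37 < 45
end 6: [10, 6, 2, 6, 1, 12, 10] sum 47, len 7
end 7: [6, 2, 6, 1, 12, 10, 9] sum 46, len 7
end 8: [2, 6, 1, 12, 10, 9, 6] sum 46, len 7
end 9: [6, 1, 12, 10, 9, 6, 1] sum 45, len 7
end 10: [12, 10, 9, 6, 1, 9] sum 47, len 6
end 11: [10, 9, 6, 1, 9, 12] sum 47, len 6
end 12: [9, 6, 1, 9, 12, 9] sum 46, len 6
end 13: [6, 1, 9, 12, 9, 8] sum 45, len 6
Shortest qualifying length: 6.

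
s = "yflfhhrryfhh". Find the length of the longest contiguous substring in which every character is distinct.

add y: [y] len 1
add f: [y, f] len 2
add l: [y, f, l] len 3
add f (repeat f, move left end past it): [l, f] len 2
add h: [l, f, h] len 3
add h (repeat h, move left end past it): [h] len 1
add r: [h, r] len 2
add r (repeat r, move left end past it): [r] len 1
add y: [r, y] len 2
add f: [r, y, f] len 3
add h: [r, y, f, h] len 4
add h (repeat h, move left end past it): [h] len 1
Longest all-distinct length: 4.

4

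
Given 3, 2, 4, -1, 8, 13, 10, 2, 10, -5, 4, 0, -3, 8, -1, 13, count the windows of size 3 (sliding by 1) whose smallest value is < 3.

[3, 2, 4] → min 2  < 3 ✓
[2, 4, -1] → min -1  < 3 ✓
[4, -1, 8] → min -1  < 3 ✓
[-1, 8, 13] → min -1  < 3 ✓
[8, 13, 10] → min 8
[13, 10, 2] → min 2  < 3 ✓
[10, 2, 10] → min 2  < 3 ✓
[2, 10, -5] → min -5  < 3 ✓
[10, -5, 4] → min -5  < 3 ✓
[-5, 4, 0] → min -5  < 3 ✓
[4, 0, -3] → min -3  < 3 ✓
[0, -3, 8] → min -3  < 3 ✓
[-3, 8, -1] → min -3  < 3 ✓
[8, -1, 13] → min -1  < 3 ✓
13 windows satisfy the condition.

13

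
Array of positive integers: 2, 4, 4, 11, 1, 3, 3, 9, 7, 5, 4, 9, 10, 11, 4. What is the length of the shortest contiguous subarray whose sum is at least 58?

add 2: running sum 2 < 58
add 4: running sum 6 < 58
add 4: running sum 10 < 58
add 11: running sum 21 < 58
add 1: running sum 22 < 58
add 3: running sum 25 < 58
add 3: running sum 28 < 58
add 9: running sum 37 < 58
add 7: running sum 44 < 58
add 5: running sum 49 < 58
add 4: running sum 53 < 58
end 11: [4, 4, 11, 1, 3, 3, 9, 7, 5, 4, 9] sum 60, len 11
end 12: [11, 1, 3, 3, 9, 7, 5, 4, 9, 10] sum 62, len 10
end 13: [3, 9, 7, 5, 4, 9, 10, 11] sum 58, len 8
end 14: [9, 7, 5, 4, 9, 10, 11, 4] sum 59, len 8
Shortest qualifying length: 8.

8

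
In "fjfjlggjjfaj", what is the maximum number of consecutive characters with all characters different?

4

[f] len 1
[f, j] len 2
[j, f] len 2
[f, j] len 2
[f, j, l] len 3
[f, j, l, g] len 4
[g] len 1
[g, j] len 2
[j] len 1
[j, f] len 2
[j, f, a] len 3
[f, a, j] len 3
Longest all-distinct length: 4.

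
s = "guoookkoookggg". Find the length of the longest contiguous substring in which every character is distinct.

3

add g: [g] len 1
add u: [g, u] len 2
add o: [g, u, o] len 3
add o (repeat o, move left end past it): [o] len 1
add o (repeat o, move left end past it): [o] len 1
add k: [o, k] len 2
add k (repeat k, move left end past it): [k] len 1
add o: [k, o] len 2
add o (repeat o, move left end past it): [o] len 1
add o (repeat o, move left end past it): [o] len 1
add k: [o, k] len 2
add g: [o, k, g] len 3
add g (repeat g, move left end past it): [g] len 1
add g (repeat g, move left end past it): [g] len 1
Longest all-distinct length: 3.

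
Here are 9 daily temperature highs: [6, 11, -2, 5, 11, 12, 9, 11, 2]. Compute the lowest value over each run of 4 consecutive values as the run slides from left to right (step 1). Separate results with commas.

-2, -2, -2, 5, 9, 2

(6, 11, -2, 5) → min -2
(11, -2, 5, 11) → min -2
(-2, 5, 11, 12) → min -2
(5, 11, 12, 9) → min 5
(11, 12, 9, 11) → min 9
(12, 9, 11, 2) → min 2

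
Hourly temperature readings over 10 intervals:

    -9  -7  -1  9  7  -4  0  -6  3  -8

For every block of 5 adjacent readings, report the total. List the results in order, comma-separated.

Sliding a size-5 window across the 10 values:
-9 -7 -1 9 7 → sum -1
-7 -1 9 7 -4 → sum 4
-1 9 7 -4 0 → sum 11
9 7 -4 0 -6 → sum 6
7 -4 0 -6 3 → sum 0
-4 0 -6 3 -8 → sum -15

-1, 4, 11, 6, 0, -15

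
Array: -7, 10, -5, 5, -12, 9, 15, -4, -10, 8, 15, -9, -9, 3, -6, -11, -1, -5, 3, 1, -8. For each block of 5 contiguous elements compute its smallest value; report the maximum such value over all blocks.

-8

-7 10 -5 5 -12 → min -12
10 -5 5 -12 9 → min -12
-5 5 -12 9 15 → min -12
5 -12 9 15 -4 → min -12
-12 9 15 -4 -10 → min -12
9 15 -4 -10 8 → min -10
15 -4 -10 8 15 → min -10
-4 -10 8 15 -9 → min -10
-10 8 15 -9 -9 → min -10
8 15 -9 -9 3 → min -9
15 -9 -9 3 -6 → min -9
-9 -9 3 -6 -11 → min -11
-9 3 -6 -11 -1 → min -11
3 -6 -11 -1 -5 → min -11
-6 -11 -1 -5 3 → min -11
-11 -1 -5 3 1 → min -11
-1 -5 3 1 -8 → min -8
Maximum of these is -8.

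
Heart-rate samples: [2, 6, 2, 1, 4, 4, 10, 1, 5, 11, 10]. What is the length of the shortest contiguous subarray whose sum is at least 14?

2

Extend right; whenever the sum reaches 14, record the length and shrink from the left:
add 2: running sum 2 < 14
add 6: running sum 8 < 14
add 2: running sum 10 < 14
add 1: running sum 11 < 14
end 4: [2, 6, 2, 1, 4] sum 15, len 5
end 5: [6, 2, 1, 4, 4] sum 17, len 5
end 6: [4, 10] sum 14, len 2
end 7: [4, 10, 1] sum 15, len 3
end 8: [10, 1, 5] sum 16, len 3
end 9: [5, 11] sum 16, len 2
end 10: [11, 10] sum 21, len 2
Shortest qualifying length: 2.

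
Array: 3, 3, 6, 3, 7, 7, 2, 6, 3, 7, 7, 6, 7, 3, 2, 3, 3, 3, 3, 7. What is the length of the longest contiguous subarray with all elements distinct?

4

[3] len 1
[3] len 1
[3, 6] len 2
[6, 3] len 2
[6, 3, 7] len 3
[7] len 1
[7, 2] len 2
[7, 2, 6] len 3
[7, 2, 6, 3] len 4
[2, 6, 3, 7] len 4
[7] len 1
[7, 6] len 2
[6, 7] len 2
[6, 7, 3] len 3
[6, 7, 3, 2] len 4
[2, 3] len 2
[3] len 1
[3] len 1
[3] len 1
[3, 7] len 2
Longest all-distinct length: 4.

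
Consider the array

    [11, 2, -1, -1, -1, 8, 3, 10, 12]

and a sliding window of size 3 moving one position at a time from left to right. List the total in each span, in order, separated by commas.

[11, 2, -1] → sum 12
[2, -1, -1] → sum 0
[-1, -1, -1] → sum -3
[-1, -1, 8] → sum 6
[-1, 8, 3] → sum 10
[8, 3, 10] → sum 21
[3, 10, 12] → sum 25

12, 0, -3, 6, 10, 21, 25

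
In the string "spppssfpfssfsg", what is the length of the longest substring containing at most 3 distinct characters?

Extend right; when distinct count exceeds 3, shrink from the left:
add s: window [s] (1 distinct), len 1
add p: window [s, p] (2 distinct), len 2
add p: window [s, p, p] (2 distinct), len 3
add p: window [s, p, p, p] (2 distinct), len 4
add s: window [s, p, p, p, s] (2 distinct), len 5
add s: window [s, p, p, p, s, s] (2 distinct), len 6
add f: window [s, p, p, p, s, s, f] (3 distinct), len 7
add p: window [s, p, p, p, s, s, f, p] (3 distinct), len 8
add f: window [s, p, p, p, s, s, f, p, f] (3 distinct), len 9
add s: window [s, p, p, p, s, s, f, p, f, s] (3 distinct), len 10
add s: window [s, p, p, p, s, s, f, p, f, s, s] (3 distinct), len 11
add f: window [s, p, p, p, s, s, f, p, f, s, s, f] (3 distinct), len 12
add s: window [s, p, p, p, s, s, f, p, f, s, s, f, s] (3 distinct), len 13
add g: window [f, s, s, f, s, g] (3 distinct), len 6
Longest length with ≤3 distinct: 13.

13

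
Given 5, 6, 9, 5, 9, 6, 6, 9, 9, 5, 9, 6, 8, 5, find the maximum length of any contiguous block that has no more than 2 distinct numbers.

Extend right; when distinct count exceeds 2, shrink from the left:
add 5: window [5] (1 distinct), len 1
add 6: window [5, 6] (2 distinct), len 2
add 9: window [6, 9] (2 distinct), len 2
add 5: window [9, 5] (2 distinct), len 2
add 9: window [9, 5, 9] (2 distinct), len 3
add 6: window [9, 6] (2 distinct), len 2
add 6: window [9, 6, 6] (2 distinct), len 3
add 9: window [9, 6, 6, 9] (2 distinct), len 4
add 9: window [9, 6, 6, 9, 9] (2 distinct), len 5
add 5: window [9, 9, 5] (2 distinct), len 3
add 9: window [9, 9, 5, 9] (2 distinct), len 4
add 6: window [9, 6] (2 distinct), len 2
add 8: window [6, 8] (2 distinct), len 2
add 5: window [8, 5] (2 distinct), len 2
Longest length with ≤2 distinct: 5.

5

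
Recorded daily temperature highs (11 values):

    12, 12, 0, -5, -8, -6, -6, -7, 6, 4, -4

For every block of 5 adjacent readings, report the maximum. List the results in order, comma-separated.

(12, 12, 0, -5, -8) → max 12
(12, 0, -5, -8, -6) → max 12
(0, -5, -8, -6, -6) → max 0
(-5, -8, -6, -6, -7) → max -5
(-8, -6, -6, -7, 6) → max 6
(-6, -6, -7, 6, 4) → max 6
(-6, -7, 6, 4, -4) → max 6

12, 12, 0, -5, 6, 6, 6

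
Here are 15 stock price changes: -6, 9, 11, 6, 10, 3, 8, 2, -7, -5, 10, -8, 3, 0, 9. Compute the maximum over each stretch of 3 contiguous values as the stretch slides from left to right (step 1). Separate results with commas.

Sliding a size-3 window across the 15 values:
(-6, 9, 11) → max 11
(9, 11, 6) → max 11
(11, 6, 10) → max 11
(6, 10, 3) → max 10
(10, 3, 8) → max 10
(3, 8, 2) → max 8
(8, 2, -7) → max 8
(2, -7, -5) → max 2
(-7, -5, 10) → max 10
(-5, 10, -8) → max 10
(10, -8, 3) → max 10
(-8, 3, 0) → max 3
(3, 0, 9) → max 9

11, 11, 11, 10, 10, 8, 8, 2, 10, 10, 10, 3, 9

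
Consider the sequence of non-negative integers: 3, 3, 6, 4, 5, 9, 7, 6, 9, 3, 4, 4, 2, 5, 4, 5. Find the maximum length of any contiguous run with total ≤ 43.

9

→ 3: sum 3, len 1
→ 3: sum 6, len 2
→ 6: sum 12, len 3
→ 4: sum 16, len 4
→ 5: sum 21, len 5
→ 9: sum 30, len 6
→ 7: sum 37, len 7
→ 6: sum 43, len 8
→ 9 (dropped 3, 3, 6): sum 40, len 6
→ 3: sum 43, len 7
→ 4 (dropped 4): sum 43, len 7
→ 4 (dropped 5): sum 42, len 7
→ 2 (dropped 9): sum 35, len 7
→ 5: sum 40, len 8
→ 4 (dropped 7): sum 37, len 8
→ 5: sum 42, len 9
Longest length seen: 9.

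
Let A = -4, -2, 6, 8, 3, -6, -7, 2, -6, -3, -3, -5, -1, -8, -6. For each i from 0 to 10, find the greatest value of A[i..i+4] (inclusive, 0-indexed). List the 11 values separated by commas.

8, 8, 8, 8, 3, 2, 2, 2, -1, -1, -1

[-4, -2, 6, 8, 3] → max 8
[-2, 6, 8, 3, -6] → max 8
[6, 8, 3, -6, -7] → max 8
[8, 3, -6, -7, 2] → max 8
[3, -6, -7, 2, -6] → max 3
[-6, -7, 2, -6, -3] → max 2
[-7, 2, -6, -3, -3] → max 2
[2, -6, -3, -3, -5] → max 2
[-6, -3, -3, -5, -1] → max -1
[-3, -3, -5, -1, -8] → max -1
[-3, -5, -1, -8, -6] → max -1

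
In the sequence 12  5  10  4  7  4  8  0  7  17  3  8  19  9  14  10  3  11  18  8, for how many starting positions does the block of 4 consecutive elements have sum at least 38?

7

[12, 5, 10, 4] → sum 31
[5, 10, 4, 7] → sum 26
[10, 4, 7, 4] → sum 25
[4, 7, 4, 8] → sum 23
[7, 4, 8, 0] → sum 19
[4, 8, 0, 7] → sum 19
[8, 0, 7, 17] → sum 32
[0, 7, 17, 3] → sum 27
[7, 17, 3, 8] → sum 35
[17, 3, 8, 19] → sum 47  ≥ 38 ✓
[3, 8, 19, 9] → sum 39  ≥ 38 ✓
[8, 19, 9, 14] → sum 50  ≥ 38 ✓
[19, 9, 14, 10] → sum 52  ≥ 38 ✓
[9, 14, 10, 3] → sum 36
[14, 10, 3, 11] → sum 38  ≥ 38 ✓
[10, 3, 11, 18] → sum 42  ≥ 38 ✓
[3, 11, 18, 8] → sum 40  ≥ 38 ✓
7 windows satisfy the condition.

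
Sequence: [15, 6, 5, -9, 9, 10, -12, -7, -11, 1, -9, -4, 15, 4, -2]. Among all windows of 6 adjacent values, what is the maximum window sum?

36

[15, 6, 5, -9, 9, 10] → sum 36
[6, 5, -9, 9, 10, -12] → sum 9
[5, -9, 9, 10, -12, -7] → sum -4
[-9, 9, 10, -12, -7, -11] → sum -20
[9, 10, -12, -7, -11, 1] → sum -10
[10, -12, -7, -11, 1, -9] → sum -28
[-12, -7, -11, 1, -9, -4] → sum -42
[-7, -11, 1, -9, -4, 15] → sum -15
[-11, 1, -9, -4, 15, 4] → sum -4
[1, -9, -4, 15, 4, -2] → sum 5
Maximum of these is 36.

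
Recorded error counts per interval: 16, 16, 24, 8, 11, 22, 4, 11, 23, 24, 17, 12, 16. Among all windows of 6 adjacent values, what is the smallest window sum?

Each size-6 window and its sum:
(16, 16, 24, 8, 11, 22) → sum 97
(16, 24, 8, 11, 22, 4) → sum 85
(24, 8, 11, 22, 4, 11) → sum 80
(8, 11, 22, 4, 11, 23) → sum 79
(11, 22, 4, 11, 23, 24) → sum 95
(22, 4, 11, 23, 24, 17) → sum 101
(4, 11, 23, 24, 17, 12) → sum 91
(11, 23, 24, 17, 12, 16) → sum 103
Smallest of these is 79.

79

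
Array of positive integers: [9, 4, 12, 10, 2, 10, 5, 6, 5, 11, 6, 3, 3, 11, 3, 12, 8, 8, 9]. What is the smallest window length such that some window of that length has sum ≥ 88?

13

add 9: running sum 9 < 88
add 4: running sum 13 < 88
add 12: running sum 25 < 88
add 10: running sum 35 < 88
add 2: running sum 37 < 88
add 10: running sum 47 < 88
add 5: running sum 52 < 88
add 6: running sum 58 < 88
add 5: running sum 63 < 88
add 11: running sum 74 < 88
add 6: running sum 80 < 88
add 3: running sum 83 < 88
add 3: running sum 86 < 88
end 13: [4, 12, 10, 2, 10, 5, 6, 5, 11, 6, 3, 3, 11] sum 88, len 13
end 14: [4, 12, 10, 2, 10, 5, 6, 5, 11, 6, 3, 3, 11, 3] sum 91, len 14
end 15: [12, 10, 2, 10, 5, 6, 5, 11, 6, 3, 3, 11, 3, 12] sum 99, len 14
end 16: [10, 2, 10, 5, 6, 5, 11, 6, 3, 3, 11, 3, 12, 8] sum 95, len 14
end 17: [10, 5, 6, 5, 11, 6, 3, 3, 11, 3, 12, 8, 8] sum 91, len 13
end 18: [5, 6, 5, 11, 6, 3, 3, 11, 3, 12, 8, 8, 9] sum 90, len 13
Shortest qualifying length: 13.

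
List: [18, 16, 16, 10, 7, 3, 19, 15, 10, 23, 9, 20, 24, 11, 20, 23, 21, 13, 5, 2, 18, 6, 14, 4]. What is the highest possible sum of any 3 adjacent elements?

64

(18, 16, 16) → sum 50
(16, 16, 10) → sum 42
(16, 10, 7) → sum 33
(10, 7, 3) → sum 20
(7, 3, 19) → sum 29
(3, 19, 15) → sum 37
(19, 15, 10) → sum 44
(15, 10, 23) → sum 48
(10, 23, 9) → sum 42
(23, 9, 20) → sum 52
(9, 20, 24) → sum 53
(20, 24, 11) → sum 55
(24, 11, 20) → sum 55
(11, 20, 23) → sum 54
(20, 23, 21) → sum 64
(23, 21, 13) → sum 57
(21, 13, 5) → sum 39
(13, 5, 2) → sum 20
(5, 2, 18) → sum 25
(2, 18, 6) → sum 26
(18, 6, 14) → sum 38
(6, 14, 4) → sum 24
Highest of these is 64.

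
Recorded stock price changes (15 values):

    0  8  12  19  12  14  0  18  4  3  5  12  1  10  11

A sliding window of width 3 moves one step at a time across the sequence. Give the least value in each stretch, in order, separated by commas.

0, 8, 12, 12, 0, 0, 0, 3, 3, 3, 1, 1, 1

Sliding a size-3 window across the 15 values:
(0, 8, 12) → min 0
(8, 12, 19) → min 8
(12, 19, 12) → min 12
(19, 12, 14) → min 12
(12, 14, 0) → min 0
(14, 0, 18) → min 0
(0, 18, 4) → min 0
(18, 4, 3) → min 3
(4, 3, 5) → min 3
(3, 5, 12) → min 3
(5, 12, 1) → min 1
(12, 1, 10) → min 1
(1, 10, 11) → min 1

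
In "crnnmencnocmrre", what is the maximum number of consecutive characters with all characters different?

5

add c: [c] len 1
add r: [c, r] len 2
add n: [c, r, n] len 3
add n (repeat n, move left end past it): [n] len 1
add m: [n, m] len 2
add e: [n, m, e] len 3
add n (repeat n, move left end past it): [m, e, n] len 3
add c: [m, e, n, c] len 4
add n (repeat n, move left end past it): [c, n] len 2
add o: [c, n, o] len 3
add c (repeat c, move left end past it): [n, o, c] len 3
add m: [n, o, c, m] len 4
add r: [n, o, c, m, r] len 5
add r (repeat r, move left end past it): [r] len 1
add e: [r, e] len 2
Longest all-distinct length: 5.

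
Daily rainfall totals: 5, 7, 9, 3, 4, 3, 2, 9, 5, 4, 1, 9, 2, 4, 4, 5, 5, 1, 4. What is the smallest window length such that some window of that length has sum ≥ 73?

16

add 5: running sum 5 < 73
add 7: running sum 12 < 73
add 9: running sum 21 < 73
add 3: running sum 24 < 73
add 4: running sum 28 < 73
add 3: running sum 31 < 73
add 2: running sum 33 < 73
add 9: running sum 42 < 73
add 5: running sum 47 < 73
add 4: running sum 51 < 73
add 1: running sum 52 < 73
add 9: running sum 61 < 73
add 2: running sum 63 < 73
add 4: running sum 67 < 73
add 4: running sum 71 < 73
end 15: [5, 7, 9, 3, 4, 3, 2, 9, 5, 4, 1, 9, 2, 4, 4, 5] sum 76, len 16
end 16: [7, 9, 3, 4, 3, 2, 9, 5, 4, 1, 9, 2, 4, 4, 5, 5] sum 76, len 16
end 17: [7, 9, 3, 4, 3, 2, 9, 5, 4, 1, 9, 2, 4, 4, 5, 5, 1] sum 77, len 17
end 18: [9, 3, 4, 3, 2, 9, 5, 4, 1, 9, 2, 4, 4, 5, 5, 1, 4] sum 74, len 17
Shortest qualifying length: 16.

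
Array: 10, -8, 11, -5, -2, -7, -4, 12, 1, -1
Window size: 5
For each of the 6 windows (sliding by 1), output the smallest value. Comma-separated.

(10, -8, 11, -5, -2) → min -8
(-8, 11, -5, -2, -7) → min -8
(11, -5, -2, -7, -4) → min -7
(-5, -2, -7, -4, 12) → min -7
(-2, -7, -4, 12, 1) → min -7
(-7, -4, 12, 1, -1) → min -7

-8, -8, -7, -7, -7, -7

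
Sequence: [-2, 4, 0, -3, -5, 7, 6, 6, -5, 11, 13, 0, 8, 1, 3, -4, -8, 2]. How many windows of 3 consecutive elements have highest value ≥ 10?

4

[-2, 4, 0] → max 4
[4, 0, -3] → max 4
[0, -3, -5] → max 0
[-3, -5, 7] → max 7
[-5, 7, 6] → max 7
[7, 6, 6] → max 7
[6, 6, -5] → max 6
[6, -5, 11] → max 11  ≥ 10 ✓
[-5, 11, 13] → max 13  ≥ 10 ✓
[11, 13, 0] → max 13  ≥ 10 ✓
[13, 0, 8] → max 13  ≥ 10 ✓
[0, 8, 1] → max 8
[8, 1, 3] → max 8
[1, 3, -4] → max 3
[3, -4, -8] → max 3
[-4, -8, 2] → max 2
4 windows satisfy the condition.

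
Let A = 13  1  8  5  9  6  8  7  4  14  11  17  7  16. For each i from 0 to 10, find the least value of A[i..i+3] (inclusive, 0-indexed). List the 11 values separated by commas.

1, 1, 5, 5, 6, 4, 4, 4, 4, 7, 7

[13, 1, 8, 5] → min 1
[1, 8, 5, 9] → min 1
[8, 5, 9, 6] → min 5
[5, 9, 6, 8] → min 5
[9, 6, 8, 7] → min 6
[6, 8, 7, 4] → min 4
[8, 7, 4, 14] → min 4
[7, 4, 14, 11] → min 4
[4, 14, 11, 17] → min 4
[14, 11, 17, 7] → min 7
[11, 17, 7, 16] → min 7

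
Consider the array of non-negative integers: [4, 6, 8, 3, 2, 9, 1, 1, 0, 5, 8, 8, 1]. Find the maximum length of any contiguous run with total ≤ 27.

7

[4] sum 4 len 1
[4, 6] sum 10 len 2
[4, 6, 8] sum 18 len 3
[4, 6, 8, 3] sum 21 len 4
[4, 6, 8, 3, 2] sum 23 len 5
[8, 3, 2, 9] sum 22 len 4
[8, 3, 2, 9, 1] sum 23 len 5
[8, 3, 2, 9, 1, 1] sum 24 len 6
[8, 3, 2, 9, 1, 1, 0] sum 24 len 7
[3, 2, 9, 1, 1, 0, 5] sum 21 len 7
[2, 9, 1, 1, 0, 5, 8] sum 26 len 7
[1, 1, 0, 5, 8, 8] sum 23 len 6
[1, 1, 0, 5, 8, 8, 1] sum 24 len 7
Longest length seen: 7.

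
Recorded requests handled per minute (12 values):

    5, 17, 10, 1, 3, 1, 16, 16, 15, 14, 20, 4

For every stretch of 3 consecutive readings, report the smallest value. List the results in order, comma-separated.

(5, 17, 10) → min 5
(17, 10, 1) → min 1
(10, 1, 3) → min 1
(1, 3, 1) → min 1
(3, 1, 16) → min 1
(1, 16, 16) → min 1
(16, 16, 15) → min 15
(16, 15, 14) → min 14
(15, 14, 20) → min 14
(14, 20, 4) → min 4

5, 1, 1, 1, 1, 1, 15, 14, 14, 4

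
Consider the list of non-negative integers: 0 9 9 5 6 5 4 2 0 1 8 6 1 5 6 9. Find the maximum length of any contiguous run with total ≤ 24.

Extend to the right; shrink from the left whenever the sum exceeds 24:
[0] sum 0 len 1
[0, 9] sum 9 len 2
[0, 9, 9] sum 18 len 3
[0, 9, 9, 5] sum 23 len 4
[9, 5, 6] sum 20 len 3
[5, 6, 5] sum 16 len 3
[5, 6, 5, 4] sum 20 len 4
[5, 6, 5, 4, 2] sum 22 len 5
[5, 6, 5, 4, 2, 0] sum 22 len 6
[5, 6, 5, 4, 2, 0, 1] sum 23 len 7
[5, 4, 2, 0, 1, 8] sum 20 len 6
[4, 2, 0, 1, 8, 6] sum 21 len 6
[4, 2, 0, 1, 8, 6, 1] sum 22 len 7
[2, 0, 1, 8, 6, 1, 5] sum 23 len 7
[6, 1, 5, 6] sum 18 len 4
[1, 5, 6, 9] sum 21 len 4
Longest length seen: 7.

7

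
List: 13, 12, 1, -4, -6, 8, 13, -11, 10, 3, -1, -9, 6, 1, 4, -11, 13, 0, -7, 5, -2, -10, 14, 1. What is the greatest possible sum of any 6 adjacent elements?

13 12 1 -4 -6 8 → sum 24
12 1 -4 -6 8 13 → sum 24
1 -4 -6 8 13 -11 → sum 1
-4 -6 8 13 -11 10 → sum 10
-6 8 13 -11 10 3 → sum 17
8 13 -11 10 3 -1 → sum 22
13 -11 10 3 -1 -9 → sum 5
-11 10 3 -1 -9 6 → sum -2
10 3 -1 -9 6 1 → sum 10
3 -1 -9 6 1 4 → sum 4
-1 -9 6 1 4 -11 → sum -10
-9 6 1 4 -11 13 → sum 4
6 1 4 -11 13 0 → sum 13
1 4 -11 13 0 -7 → sum 0
4 -11 13 0 -7 5 → sum 4
-11 13 0 -7 5 -2 → sum -2
13 0 -7 5 -2 -10 → sum -1
0 -7 5 -2 -10 14 → sum 0
-7 5 -2 -10 14 1 → sum 1
Greatest of these is 24.

24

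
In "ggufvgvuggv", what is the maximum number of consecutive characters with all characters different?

add g: [g] len 1
add g (repeat g, move left end past it): [g] len 1
add u: [g, u] len 2
add f: [g, u, f] len 3
add v: [g, u, f, v] len 4
add g (repeat g, move left end past it): [u, f, v, g] len 4
add v (repeat v, move left end past it): [g, v] len 2
add u: [g, v, u] len 3
add g (repeat g, move left end past it): [v, u, g] len 3
add g (repeat g, move left end past it): [g] len 1
add v: [g, v] len 2
Longest all-distinct length: 4.

4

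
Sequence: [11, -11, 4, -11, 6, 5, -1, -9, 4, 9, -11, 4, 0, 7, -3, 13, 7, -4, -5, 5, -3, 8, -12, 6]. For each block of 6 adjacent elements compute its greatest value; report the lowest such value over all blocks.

6

[11, -11, 4, -11, 6, 5] → max 11
[-11, 4, -11, 6, 5, -1] → max 6
[4, -11, 6, 5, -1, -9] → max 6
[-11, 6, 5, -1, -9, 4] → max 6
[6, 5, -1, -9, 4, 9] → max 9
[5, -1, -9, 4, 9, -11] → max 9
[-1, -9, 4, 9, -11, 4] → max 9
[-9, 4, 9, -11, 4, 0] → max 9
[4, 9, -11, 4, 0, 7] → max 9
[9, -11, 4, 0, 7, -3] → max 9
[-11, 4, 0, 7, -3, 13] → max 13
[4, 0, 7, -3, 13, 7] → max 13
[0, 7, -3, 13, 7, -4] → max 13
[7, -3, 13, 7, -4, -5] → max 13
[-3, 13, 7, -4, -5, 5] → max 13
[13, 7, -4, -5, 5, -3] → max 13
[7, -4, -5, 5, -3, 8] → max 8
[-4, -5, 5, -3, 8, -12] → max 8
[-5, 5, -3, 8, -12, 6] → max 8
Lowest of these is 6.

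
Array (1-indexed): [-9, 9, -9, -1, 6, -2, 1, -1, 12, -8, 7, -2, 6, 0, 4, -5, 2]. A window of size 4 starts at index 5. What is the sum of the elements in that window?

Elements at indices 5..8: 6, -2, 1, -1
sum(6, -2, 1, -1) = 4

4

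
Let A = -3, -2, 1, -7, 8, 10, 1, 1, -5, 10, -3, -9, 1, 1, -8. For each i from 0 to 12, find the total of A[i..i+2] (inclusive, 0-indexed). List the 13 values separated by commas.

-3 -2 1 → sum -4
-2 1 -7 → sum -8
1 -7 8 → sum 2
-7 8 10 → sum 11
8 10 1 → sum 19
10 1 1 → sum 12
1 1 -5 → sum -3
1 -5 10 → sum 6
-5 10 -3 → sum 2
10 -3 -9 → sum -2
-3 -9 1 → sum -11
-9 1 1 → sum -7
1 1 -8 → sum -6

-4, -8, 2, 11, 19, 12, -3, 6, 2, -2, -11, -7, -6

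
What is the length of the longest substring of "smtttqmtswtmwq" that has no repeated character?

5

add s: [s] len 1
add m: [s, m] len 2
add t: [s, m, t] len 3
add t (repeat t, move left end past it): [t] len 1
add t (repeat t, move left end past it): [t] len 1
add q: [t, q] len 2
add m: [t, q, m] len 3
add t (repeat t, move left end past it): [q, m, t] len 3
add s: [q, m, t, s] len 4
add w: [q, m, t, s, w] len 5
add t (repeat t, move left end past it): [s, w, t] len 3
add m: [s, w, t, m] len 4
add w (repeat w, move left end past it): [t, m, w] len 3
add q: [t, m, w, q] len 4
Longest all-distinct length: 5.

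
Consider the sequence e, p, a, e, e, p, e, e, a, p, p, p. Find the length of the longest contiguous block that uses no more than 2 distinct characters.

add e: window [e] (1 distinct), len 1
add p: window [e, p] (2 distinct), len 2
add a: window [p, a] (2 distinct), len 2
add e: window [a, e] (2 distinct), len 2
add e: window [a, e, e] (2 distinct), len 3
add p: window [e, e, p] (2 distinct), len 3
add e: window [e, e, p, e] (2 distinct), len 4
add e: window [e, e, p, e, e] (2 distinct), len 5
add a: window [e, e, a] (2 distinct), len 3
add p: window [a, p] (2 distinct), len 2
add p: window [a, p, p] (2 distinct), len 3
add p: window [a, p, p, p] (2 distinct), len 4
Longest length with ≤2 distinct: 5.

5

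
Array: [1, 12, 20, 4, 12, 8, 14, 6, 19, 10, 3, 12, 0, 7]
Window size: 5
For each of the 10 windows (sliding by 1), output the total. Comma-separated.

49, 56, 58, 44, 59, 57, 52, 50, 44, 32

1 12 20 4 12 → sum 49
12 20 4 12 8 → sum 56
20 4 12 8 14 → sum 58
4 12 8 14 6 → sum 44
12 8 14 6 19 → sum 59
8 14 6 19 10 → sum 57
14 6 19 10 3 → sum 52
6 19 10 3 12 → sum 50
19 10 3 12 0 → sum 44
10 3 12 0 7 → sum 32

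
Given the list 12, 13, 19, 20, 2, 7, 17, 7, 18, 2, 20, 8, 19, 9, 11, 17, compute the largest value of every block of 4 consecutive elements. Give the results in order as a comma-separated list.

Sliding a size-4 window across the 16 values:
(12, 13, 19, 20) → max 20
(13, 19, 20, 2) → max 20
(19, 20, 2, 7) → max 20
(20, 2, 7, 17) → max 20
(2, 7, 17, 7) → max 17
(7, 17, 7, 18) → max 18
(17, 7, 18, 2) → max 18
(7, 18, 2, 20) → max 20
(18, 2, 20, 8) → max 20
(2, 20, 8, 19) → max 20
(20, 8, 19, 9) → max 20
(8, 19, 9, 11) → max 19
(19, 9, 11, 17) → max 19

20, 20, 20, 20, 17, 18, 18, 20, 20, 20, 20, 19, 19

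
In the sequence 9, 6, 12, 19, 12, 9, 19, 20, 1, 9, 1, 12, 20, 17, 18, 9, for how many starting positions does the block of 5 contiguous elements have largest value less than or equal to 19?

(9, 6, 12, 19, 12) → max 19  ≤ 19 ✓
(6, 12, 19, 12, 9) → max 19  ≤ 19 ✓
(12, 19, 12, 9, 19) → max 19  ≤ 19 ✓
(19, 12, 9, 19, 20) → max 20
(12, 9, 19, 20, 1) → max 20
(9, 19, 20, 1, 9) → max 20
(19, 20, 1, 9, 1) → max 20
(20, 1, 9, 1, 12) → max 20
(1, 9, 1, 12, 20) → max 20
(9, 1, 12, 20, 17) → max 20
(1, 12, 20, 17, 18) → max 20
(12, 20, 17, 18, 9) → max 20
3 windows satisfy the condition.

3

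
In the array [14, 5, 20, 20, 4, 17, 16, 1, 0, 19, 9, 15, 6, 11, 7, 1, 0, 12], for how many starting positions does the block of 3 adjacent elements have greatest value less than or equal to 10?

(14, 5, 20) → max 20
(5, 20, 20) → max 20
(20, 20, 4) → max 20
(20, 4, 17) → max 20
(4, 17, 16) → max 17
(17, 16, 1) → max 17
(16, 1, 0) → max 16
(1, 0, 19) → max 19
(0, 19, 9) → max 19
(19, 9, 15) → max 19
(9, 15, 6) → max 15
(15, 6, 11) → max 15
(6, 11, 7) → max 11
(11, 7, 1) → max 11
(7, 1, 0) → max 7  ≤ 10 ✓
(1, 0, 12) → max 12
1 window satisfy the condition.

1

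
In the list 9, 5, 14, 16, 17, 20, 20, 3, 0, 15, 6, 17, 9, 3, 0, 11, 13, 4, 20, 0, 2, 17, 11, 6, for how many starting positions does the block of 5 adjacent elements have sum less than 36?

[9, 5, 14, 16, 17] → sum 61
[5, 14, 16, 17, 20] → sum 72
[14, 16, 17, 20, 20] → sum 87
[16, 17, 20, 20, 3] → sum 76
[17, 20, 20, 3, 0] → sum 60
[20, 20, 3, 0, 15] → sum 58
[20, 3, 0, 15, 6] → sum 44
[3, 0, 15, 6, 17] → sum 41
[0, 15, 6, 17, 9] → sum 47
[15, 6, 17, 9, 3] → sum 50
[6, 17, 9, 3, 0] → sum 35  < 36 ✓
[17, 9, 3, 0, 11] → sum 40
[9, 3, 0, 11, 13] → sum 36
[3, 0, 11, 13, 4] → sum 31  < 36 ✓
[0, 11, 13, 4, 20] → sum 48
[11, 13, 4, 20, 0] → sum 48
[13, 4, 20, 0, 2] → sum 39
[4, 20, 0, 2, 17] → sum 43
[20, 0, 2, 17, 11] → sum 50
[0, 2, 17, 11, 6] → sum 36
2 windows satisfy the condition.

2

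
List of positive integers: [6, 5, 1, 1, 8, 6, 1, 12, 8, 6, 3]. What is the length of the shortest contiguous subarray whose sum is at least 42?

7

Extend right; whenever the sum reaches 42, record the length and shrink from the left:
add 6: running sum 6 < 42
add 5: running sum 11 < 42
add 1: running sum 12 < 42
add 1: running sum 13 < 42
add 8: running sum 21 < 42
add 6: running sum 27 < 42
add 1: running sum 28 < 42
add 12: running sum 40 < 42
add 8: shortest ending here [5, 1, 1, 8, 6, 1, 12, 8] sum 42, len 8
add 6: shortest ending here [1, 8, 6, 1, 12, 8, 6] sum 42, len 7
add 3: shortest ending here [8, 6, 1, 12, 8, 6, 3] sum 44, len 7
Shortest qualifying length: 7.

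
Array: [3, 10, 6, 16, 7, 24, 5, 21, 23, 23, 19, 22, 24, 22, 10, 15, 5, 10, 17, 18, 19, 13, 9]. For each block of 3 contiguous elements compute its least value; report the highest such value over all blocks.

22

(3, 10, 6) → min 3
(10, 6, 16) → min 6
(6, 16, 7) → min 6
(16, 7, 24) → min 7
(7, 24, 5) → min 5
(24, 5, 21) → min 5
(5, 21, 23) → min 5
(21, 23, 23) → min 21
(23, 23, 19) → min 19
(23, 19, 22) → min 19
(19, 22, 24) → min 19
(22, 24, 22) → min 22
(24, 22, 10) → min 10
(22, 10, 15) → min 10
(10, 15, 5) → min 5
(15, 5, 10) → min 5
(5, 10, 17) → min 5
(10, 17, 18) → min 10
(17, 18, 19) → min 17
(18, 19, 13) → min 13
(19, 13, 9) → min 9
Highest of these is 22.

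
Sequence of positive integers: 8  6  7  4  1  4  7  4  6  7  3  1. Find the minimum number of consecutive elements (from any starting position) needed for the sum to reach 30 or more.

6

Extend right; whenever the sum reaches 30, record the length and shrink from the left:
add 8: running sum 8 < 30
add 6: running sum 14 < 30
add 7: running sum 21 < 30
add 4: running sum 25 < 30
add 1: running sum 26 < 30
add 4: shortest ending here [8, 6, 7, 4, 1, 4] sum 30, len 6
add 7: shortest ending here [8, 6, 7, 4, 1, 4, 7] sum 37, len 7
add 4: shortest ending here [6, 7, 4, 1, 4, 7, 4] sum 33, len 7
add 6: shortest ending here [7, 4, 1, 4, 7, 4, 6] sum 33, len 7
add 7: shortest ending here [4, 1, 4, 7, 4, 6, 7] sum 33, len 7
add 3: shortest ending here [4, 7, 4, 6, 7, 3] sum 31, len 6
add 1: shortest ending here [4, 7, 4, 6, 7, 3, 1] sum 32, len 7
Shortest qualifying length: 6.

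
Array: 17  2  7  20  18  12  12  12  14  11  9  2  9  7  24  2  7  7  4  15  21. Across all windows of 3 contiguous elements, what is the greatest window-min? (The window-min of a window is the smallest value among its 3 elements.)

12

(17, 2, 7) → min 2
(2, 7, 20) → min 2
(7, 20, 18) → min 7
(20, 18, 12) → min 12
(18, 12, 12) → min 12
(12, 12, 12) → min 12
(12, 12, 14) → min 12
(12, 14, 11) → min 11
(14, 11, 9) → min 9
(11, 9, 2) → min 2
(9, 2, 9) → min 2
(2, 9, 7) → min 2
(9, 7, 24) → min 7
(7, 24, 2) → min 2
(24, 2, 7) → min 2
(2, 7, 7) → min 2
(7, 7, 4) → min 4
(7, 4, 15) → min 4
(4, 15, 21) → min 4
Greatest of these is 12.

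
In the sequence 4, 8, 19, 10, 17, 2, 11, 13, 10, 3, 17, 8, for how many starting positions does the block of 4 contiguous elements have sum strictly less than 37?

(4, 8, 19, 10) → sum 41
(8, 19, 10, 17) → sum 54
(19, 10, 17, 2) → sum 48
(10, 17, 2, 11) → sum 40
(17, 2, 11, 13) → sum 43
(2, 11, 13, 10) → sum 36  < 37 ✓
(11, 13, 10, 3) → sum 37
(13, 10, 3, 17) → sum 43
(10, 3, 17, 8) → sum 38
1 window satisfy the condition.

1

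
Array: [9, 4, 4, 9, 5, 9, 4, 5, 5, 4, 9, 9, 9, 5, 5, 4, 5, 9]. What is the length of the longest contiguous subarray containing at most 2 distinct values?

5

Extend right; when distinct count exceeds 2, shrink from the left:
[9] 1 distinct, len 1
[9, 4] 2 distinct, len 2
[9, 4, 4] 2 distinct, len 3
[9, 4, 4, 9] 2 distinct, len 4
[9, 5] 2 distinct, len 2
[9, 5, 9] 2 distinct, len 3
[9, 4] 2 distinct, len 2
[4, 5] 2 distinct, len 2
[4, 5, 5] 2 distinct, len 3
[4, 5, 5, 4] 2 distinct, len 4
[4, 9] 2 distinct, len 2
[4, 9, 9] 2 distinct, len 3
[4, 9, 9, 9] 2 distinct, len 4
[9, 9, 9, 5] 2 distinct, len 4
[9, 9, 9, 5, 5] 2 distinct, len 5
[5, 5, 4] 2 distinct, len 3
[5, 5, 4, 5] 2 distinct, len 4
[5, 9] 2 distinct, len 2
Longest length with ≤2 distinct: 5.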